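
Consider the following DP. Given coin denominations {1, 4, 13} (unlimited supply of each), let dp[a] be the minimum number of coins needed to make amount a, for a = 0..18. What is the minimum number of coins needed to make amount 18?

3

 a  0  1  2  3  4  5  6  7  8  9 10 11 12 13 14 15 16 17 18
dp  0  1  2  3  1  2  3  4  2  3  4  5  3  1  2  3  4  2  3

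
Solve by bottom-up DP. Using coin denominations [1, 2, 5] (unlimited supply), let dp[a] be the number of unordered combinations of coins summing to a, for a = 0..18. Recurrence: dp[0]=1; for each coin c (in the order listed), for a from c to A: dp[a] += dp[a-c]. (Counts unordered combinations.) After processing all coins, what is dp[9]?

8

after  coin     0     1     2     3     4     5     6     7     8     9    10    11    12    13    14    15    16    17    18
          1     1     1     1     1     1     1     1     1     1     1     1     1     1     1     1     1     1     1     1
          2     1     1     2     2     3     3     4     4     5     5     6     6     7     7     8     8     9     9    10
          5     1     1     2     2     3     4     5     6     7     8    10    11    13    14    16    18    20    22    24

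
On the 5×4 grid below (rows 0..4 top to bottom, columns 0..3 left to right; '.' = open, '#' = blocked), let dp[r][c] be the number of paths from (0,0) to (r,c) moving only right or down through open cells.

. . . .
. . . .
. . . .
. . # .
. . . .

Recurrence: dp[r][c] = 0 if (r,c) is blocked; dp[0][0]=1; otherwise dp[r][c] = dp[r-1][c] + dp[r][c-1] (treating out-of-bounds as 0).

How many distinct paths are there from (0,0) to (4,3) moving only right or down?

15

r\c   0   1   2   3
  0   1   1   1   1
  1   1   2   3   4
  2   1   3   6  10
  3   1   4   0  10
  4   1   5   5  15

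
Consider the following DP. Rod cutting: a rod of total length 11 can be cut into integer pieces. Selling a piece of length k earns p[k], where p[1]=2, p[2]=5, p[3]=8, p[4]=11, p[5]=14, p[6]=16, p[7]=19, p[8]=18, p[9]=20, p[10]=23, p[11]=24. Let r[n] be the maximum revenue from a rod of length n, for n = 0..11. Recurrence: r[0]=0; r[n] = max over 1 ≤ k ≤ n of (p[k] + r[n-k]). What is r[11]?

   n    0    1    2    3    4    5    6    7    8    9   10   11
r[n]    0    2    5    8   11   14   16   19   22   25   28   30

30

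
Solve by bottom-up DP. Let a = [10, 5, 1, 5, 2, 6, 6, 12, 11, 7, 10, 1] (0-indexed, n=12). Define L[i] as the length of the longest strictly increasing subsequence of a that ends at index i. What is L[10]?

   i    0    1    2    3    4    5    6    7    8    9   10   11
a[i]   10    5    1    5    2    6    6   12   11    7   10    1
L[i]    1    1    1    2    2    3    3    4    4    4    5    1

5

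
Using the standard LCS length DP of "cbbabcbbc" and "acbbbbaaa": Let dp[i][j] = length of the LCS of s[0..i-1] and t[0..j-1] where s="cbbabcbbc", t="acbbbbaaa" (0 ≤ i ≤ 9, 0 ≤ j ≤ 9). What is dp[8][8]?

   ''  a  c  b  b  b  b  a  a  a
''  0  0  0  0  0  0  0  0  0  0
 c  0  0  1  1  1  1  1  1  1  1
 b  0  0  1  2  2  2  2  2  2  2
 b  0  0  1  2  3  3  3  3  3  3
 a  0  1  1  2  3  3  3  4  4  4
 b  0  1  1  2  3  4  4  4  4  4
 c  0  1  2  2  3  4  4  4  4  4
 b  0  1  2  3  3  4  5  5  5  5
 b  0  1  2  3  4  4  5  5  5  5
 c  0  1  2  3  4  4  5  5  5  5

5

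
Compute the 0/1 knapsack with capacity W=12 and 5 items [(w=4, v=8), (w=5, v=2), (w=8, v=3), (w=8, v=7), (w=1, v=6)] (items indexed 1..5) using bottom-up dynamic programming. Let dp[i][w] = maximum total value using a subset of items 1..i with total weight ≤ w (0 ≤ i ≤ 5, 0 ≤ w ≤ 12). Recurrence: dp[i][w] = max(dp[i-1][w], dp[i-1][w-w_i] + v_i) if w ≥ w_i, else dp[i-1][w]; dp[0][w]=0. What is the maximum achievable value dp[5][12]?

i\w   0   1   2   3   4   5   6   7   8   9  10  11  12
  0   0   0   0   0   0   0   0   0   0   0   0   0   0
  1   0   0   0   0   8   8   8   8   8   8   8   8   8
  2   0   0   0   0   8   8   8   8   8  10  10  10  10
  3   0   0   0   0   8   8   8   8   8  10  10  10  11
  4   0   0   0   0   8   8   8   8   8  10  10  10  15
  5   0   6   6   6   8  14  14  14  14  14  16  16  16

16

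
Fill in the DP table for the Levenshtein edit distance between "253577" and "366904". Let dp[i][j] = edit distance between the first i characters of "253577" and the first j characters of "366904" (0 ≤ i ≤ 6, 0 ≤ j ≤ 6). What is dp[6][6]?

6

   ''  3  6  6  9  0  4
''  0  1  2  3  4  5  6
 2  1  1  2  3  4  5  6
 5  2  2  2  3  4  5  6
 3  3  2  3  3  4  5  6
 5  4  3  3  4  4  5  6
 7  5  4  4  4  5  5  6
 7  6  5  5  5  5  6  6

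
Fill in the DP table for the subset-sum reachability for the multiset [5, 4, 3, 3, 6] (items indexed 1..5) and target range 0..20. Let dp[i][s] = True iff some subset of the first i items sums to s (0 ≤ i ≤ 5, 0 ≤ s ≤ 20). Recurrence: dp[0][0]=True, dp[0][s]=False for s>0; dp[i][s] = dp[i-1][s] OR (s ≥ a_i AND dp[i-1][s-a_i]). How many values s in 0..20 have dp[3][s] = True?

i\s   0   1   2   3   4   5   6   7   8   9  10  11  12  13  14  15  16  17  18  19  20
  0   T   F   F   F   F   F   F   F   F   F   F   F   F   F   F   F   F   F   F   F   F
  1   T   F   F   F   F   T   F   F   F   F   F   F   F   F   F   F   F   F   F   F   F
  2   T   F   F   F   T   T   F   F   F   T   F   F   F   F   F   F   F   F   F   F   F
  3   T   F   F   T   T   T   F   T   T   T   F   F   T   F   F   F   F   F   F   F   F
  4   T   F   F   T   T   T   T   T   T   T   T   T   T   F   F   T   F   F   F   F   F
  5   T   F   F   T   T   T   T   T   T   T   T   T   T   T   T   T   T   T   T   F   F

8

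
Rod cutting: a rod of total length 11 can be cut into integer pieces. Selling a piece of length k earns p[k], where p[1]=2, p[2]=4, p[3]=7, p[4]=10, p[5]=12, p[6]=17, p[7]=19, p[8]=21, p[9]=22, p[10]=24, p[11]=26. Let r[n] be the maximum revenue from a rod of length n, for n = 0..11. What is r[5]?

12

   n    0    1    2    3    4    5    6    7    8    9   10   11
r[n]    0    2    4    7   10   12   17   19   21   24   27   29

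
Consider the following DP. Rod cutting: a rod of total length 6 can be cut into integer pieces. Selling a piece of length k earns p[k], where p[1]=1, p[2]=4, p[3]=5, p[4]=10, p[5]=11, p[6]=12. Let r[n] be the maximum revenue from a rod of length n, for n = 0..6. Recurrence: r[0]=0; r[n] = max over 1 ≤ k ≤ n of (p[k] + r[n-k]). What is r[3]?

   n    0    1    2    3    4    5    6
r[n]    0    1    4    5   10   11   14

5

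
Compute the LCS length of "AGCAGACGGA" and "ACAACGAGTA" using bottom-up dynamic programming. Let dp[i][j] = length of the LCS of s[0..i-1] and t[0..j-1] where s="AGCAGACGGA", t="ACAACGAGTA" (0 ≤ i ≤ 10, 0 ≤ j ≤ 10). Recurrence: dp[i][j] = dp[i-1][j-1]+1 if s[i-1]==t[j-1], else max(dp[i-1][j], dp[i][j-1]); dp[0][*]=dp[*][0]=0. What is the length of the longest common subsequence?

   ''  A  C  A  A  C  G  A  G  T  A
''  0  0  0  0  0  0  0  0  0  0  0
 A  0  1  1  1  1  1  1  1  1  1  1
 G  0  1  1  1  1  1  2  2  2  2  2
 C  0  1  2  2  2  2  2  2  2  2  2
 A  0  1  2  3  3  3  3  3  3  3  3
 G  0  1  2  3  3  3  4  4  4  4  4
 A  0  1  2  3  4  4  4  5  5  5  5
 C  0  1  2  3  4  5  5  5  5  5  5
 G  0  1  2  3  4  5  6  6  6  6  6
 G  0  1  2  3  4  5  6  6  7  7  7
 A  0  1  2  3  4  5  6  7  7  7  8

8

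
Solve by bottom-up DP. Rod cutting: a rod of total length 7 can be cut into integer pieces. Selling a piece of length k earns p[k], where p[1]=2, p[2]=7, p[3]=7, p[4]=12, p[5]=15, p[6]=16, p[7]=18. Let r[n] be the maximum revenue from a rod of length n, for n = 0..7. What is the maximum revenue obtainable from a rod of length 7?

   n    0    1    2    3    4    5    6    7
r[n]    0    2    7    9   14   16   21   23

23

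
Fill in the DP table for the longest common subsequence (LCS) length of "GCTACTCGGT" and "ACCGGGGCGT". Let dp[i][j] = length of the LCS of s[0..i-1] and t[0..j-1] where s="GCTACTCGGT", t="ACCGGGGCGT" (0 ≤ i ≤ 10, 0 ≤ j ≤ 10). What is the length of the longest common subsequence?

   ''  A  C  C  G  G  G  G  C  G  T
''  0  0  0  0  0  0  0  0  0  0  0
 G  0  0  0  0  1  1  1  1  1  1  1
 C  0  0  1  1  1  1  1  1  2  2  2
 T  0  0  1  1  1  1  1  1  2  2  3
 A  0  1  1  1  1  1  1  1  2  2  3
 C  0  1  2  2  2  2  2  2  2  2  3
 T  0  1  2  2  2  2  2  2  2  2  3
 C  0  1  2  3  3  3  3  3  3  3  3
 G  0  1  2  3  4  4  4  4  4  4  4
 G  0  1  2  3  4  5  5  5  5  5  5
 T  0  1  2  3  4  5  5  5  5  5  6

6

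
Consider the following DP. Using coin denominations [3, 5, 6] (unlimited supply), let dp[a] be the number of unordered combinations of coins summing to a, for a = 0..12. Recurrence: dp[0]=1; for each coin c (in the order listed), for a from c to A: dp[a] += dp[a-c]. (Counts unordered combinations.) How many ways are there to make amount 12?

after  coin     0     1     2     3     4     5     6     7     8     9    10    11    12
          3     1     0     0     1     0     0     1     0     0     1     0     0     1
          5     1     0     0     1     0     1     1     0     1     1     1     1     1
          6     1     0     0     1     0     1     2     0     1     2     1     2     3

3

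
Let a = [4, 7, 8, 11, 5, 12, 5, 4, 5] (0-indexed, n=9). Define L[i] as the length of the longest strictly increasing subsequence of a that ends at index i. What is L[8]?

   i    0    1    2    3    4    5    6    7    8
a[i]    4    7    8   11    5   12    5    4    5
L[i]    1    2    3    4    2    5    2    1    2

2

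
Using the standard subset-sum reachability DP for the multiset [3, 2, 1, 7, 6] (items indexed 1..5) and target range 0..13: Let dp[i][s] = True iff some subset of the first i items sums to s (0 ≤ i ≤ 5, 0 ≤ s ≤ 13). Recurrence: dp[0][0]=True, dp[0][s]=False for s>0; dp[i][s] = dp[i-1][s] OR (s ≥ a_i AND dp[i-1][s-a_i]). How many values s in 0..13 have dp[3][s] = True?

i\s   0   1   2   3   4   5   6   7   8   9  10  11  12  13
  0   T   F   F   F   F   F   F   F   F   F   F   F   F   F
  1   T   F   F   T   F   F   F   F   F   F   F   F   F   F
  2   T   F   T   T   F   T   F   F   F   F   F   F   F   F
  3   T   T   T   T   T   T   T   F   F   F   F   F   F   F
  4   T   T   T   T   T   T   T   T   T   T   T   T   T   T
  5   T   T   T   T   T   T   T   T   T   T   T   T   T   T

7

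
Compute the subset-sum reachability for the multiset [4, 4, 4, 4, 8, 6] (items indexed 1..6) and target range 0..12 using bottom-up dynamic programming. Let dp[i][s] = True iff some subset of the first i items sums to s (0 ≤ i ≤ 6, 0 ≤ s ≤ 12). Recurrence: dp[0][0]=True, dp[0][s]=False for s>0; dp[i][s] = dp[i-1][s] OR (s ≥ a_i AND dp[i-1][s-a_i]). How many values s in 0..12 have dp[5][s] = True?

i\s   0   1   2   3   4   5   6   7   8   9  10  11  12
  0   T   F   F   F   F   F   F   F   F   F   F   F   F
  1   T   F   F   F   T   F   F   F   F   F   F   F   F
  2   T   F   F   F   T   F   F   F   T   F   F   F   F
  3   T   F   F   F   T   F   F   F   T   F   F   F   T
  4   T   F   F   F   T   F   F   F   T   F   F   F   T
  5   T   F   F   F   T   F   F   F   T   F   F   F   T
  6   T   F   F   F   T   F   T   F   T   F   T   F   T

4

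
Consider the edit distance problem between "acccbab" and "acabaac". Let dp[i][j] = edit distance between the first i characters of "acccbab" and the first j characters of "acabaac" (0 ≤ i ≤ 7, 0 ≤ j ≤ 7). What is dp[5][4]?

2

   ''  a  c  a  b  a  a  c
''  0  1  2  3  4  5  6  7
 a  1  0  1  2  3  4  5  6
 c  2  1  0  1  2  3  4  5
 c  3  2  1  1  2  3  4  4
 c  4  3  2  2  2  3  4  4
 b  5  4  3  3  2  3  4  5
 a  6  5  4  3  3  2  3  4
 b  7  6  5  4  3  3  3  4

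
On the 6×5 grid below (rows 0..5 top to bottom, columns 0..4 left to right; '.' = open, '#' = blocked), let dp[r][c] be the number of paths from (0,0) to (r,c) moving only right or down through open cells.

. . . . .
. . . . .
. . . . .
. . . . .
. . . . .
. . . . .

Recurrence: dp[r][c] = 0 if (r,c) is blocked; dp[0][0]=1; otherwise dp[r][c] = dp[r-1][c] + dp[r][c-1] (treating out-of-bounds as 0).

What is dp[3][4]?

r\c   0   1   2   3   4
  0   1   1   1   1   1
  1   1   2   3   4   5
  2   1   3   6  10  15
  3   1   4  10  20  35
  4   1   5  15  35  70
  5   1   6  21  56 126

35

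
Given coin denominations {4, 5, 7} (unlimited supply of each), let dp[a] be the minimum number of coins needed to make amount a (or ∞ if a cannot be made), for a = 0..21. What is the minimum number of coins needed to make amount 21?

 a  0  1  2  3  4  5  6  7  8  9 10 11 12 13 14 15 16 17 18 19 20 21
dp  0  -  -  -  1  1  -  1  2  2  2  2  2  3  2  3  3  3  3  3  4  3
(- denotes ∞ / unreachable)

3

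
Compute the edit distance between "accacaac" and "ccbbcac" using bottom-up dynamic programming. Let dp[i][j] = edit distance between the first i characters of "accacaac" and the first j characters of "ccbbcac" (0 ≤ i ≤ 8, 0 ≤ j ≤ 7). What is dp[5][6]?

4

   ''  c  c  b  b  c  a  c
''  0  1  2  3  4  5  6  7
 a  1  1  2  3  4  5  5  6
 c  2  1  1  2  3  4  5  5
 c  3  2  1  2  3  3  4  5
 a  4  3  2  2  3  4  3  4
 c  5  4  3  3  3  3  4  3
 a  6  5  4  4  4  4  3  4
 a  7  6  5  5  5  5  4  4
 c  8  7  6  6  6  5  5  4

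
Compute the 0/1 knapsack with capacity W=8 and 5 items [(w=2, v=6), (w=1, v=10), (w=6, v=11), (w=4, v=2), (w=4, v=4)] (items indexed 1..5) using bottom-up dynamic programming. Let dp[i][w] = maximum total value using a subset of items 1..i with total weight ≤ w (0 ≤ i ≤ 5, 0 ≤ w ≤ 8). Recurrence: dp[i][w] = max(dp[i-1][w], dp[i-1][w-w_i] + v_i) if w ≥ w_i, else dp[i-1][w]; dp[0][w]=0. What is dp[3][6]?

i\w   0   1   2   3   4   5   6   7   8
  0   0   0   0   0   0   0   0   0   0
  1   0   0   6   6   6   6   6   6   6
  2   0  10  10  16  16  16  16  16  16
  3   0  10  10  16  16  16  16  21  21
  4   0  10  10  16  16  16  16  21  21
  5   0  10  10  16  16  16  16  21  21

16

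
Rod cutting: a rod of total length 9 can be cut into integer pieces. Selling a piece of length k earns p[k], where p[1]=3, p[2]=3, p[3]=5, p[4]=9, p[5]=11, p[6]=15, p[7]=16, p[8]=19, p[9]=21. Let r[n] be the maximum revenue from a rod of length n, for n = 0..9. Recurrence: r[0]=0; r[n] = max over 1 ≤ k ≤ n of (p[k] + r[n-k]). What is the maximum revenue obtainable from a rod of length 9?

   n    0    1    2    3    4    5    6    7    8    9
r[n]    0    3    6    9   12   15   18   21   24   27

27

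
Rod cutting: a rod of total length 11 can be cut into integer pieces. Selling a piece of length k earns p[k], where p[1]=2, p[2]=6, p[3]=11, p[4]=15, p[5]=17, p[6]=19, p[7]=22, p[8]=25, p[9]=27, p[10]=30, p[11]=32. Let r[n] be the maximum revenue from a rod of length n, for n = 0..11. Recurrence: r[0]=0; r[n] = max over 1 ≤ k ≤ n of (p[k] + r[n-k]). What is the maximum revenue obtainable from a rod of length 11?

41

   n    0    1    2    3    4    5    6    7    8    9   10   11
r[n]    0    2    6   11   15   17   22   26   30   33   37   41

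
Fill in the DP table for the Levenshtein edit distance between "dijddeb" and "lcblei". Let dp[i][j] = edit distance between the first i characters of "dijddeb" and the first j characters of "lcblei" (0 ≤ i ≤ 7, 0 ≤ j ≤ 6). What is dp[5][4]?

   ''  l  c  b  l  e  i
''  0  1  2  3  4  5  6
 d  1  1  2  3  4  5  6
 i  2  2  2  3  4  5  5
 j  3  3  3  3  4  5  6
 d  4  4  4  4  4  5  6
 d  5  5  5  5  5  5  6
 e  6  6  6  6  6  5  6
 b  7  7  7  6  7  6  6

5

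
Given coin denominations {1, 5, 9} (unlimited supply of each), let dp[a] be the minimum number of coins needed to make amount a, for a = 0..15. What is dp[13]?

5

 a  0  1  2  3  4  5  6  7  8  9 10 11 12 13 14 15
dp  0  1  2  3  4  1  2  3  4  1  2  3  4  5  2  3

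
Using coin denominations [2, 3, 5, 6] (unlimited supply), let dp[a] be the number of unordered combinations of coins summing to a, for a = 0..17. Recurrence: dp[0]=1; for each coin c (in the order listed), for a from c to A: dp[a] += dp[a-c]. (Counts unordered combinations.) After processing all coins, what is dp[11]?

6

after  coin     0     1     2     3     4     5     6     7     8     9    10    11    12    13    14    15    16    17
          2     1     0     1     0     1     0     1     0     1     0     1     0     1     0     1     0     1     0
          3     1     0     1     1     1     1     2     1     2     2     2     2     3     2     3     3     3     3
          5     1     0     1     1     1     2     2     2     3     3     4     4     5     5     6     7     7     8
          6     1     0     1     1     1     2     3     2     4     4     5     6     8     7    10    11    12    14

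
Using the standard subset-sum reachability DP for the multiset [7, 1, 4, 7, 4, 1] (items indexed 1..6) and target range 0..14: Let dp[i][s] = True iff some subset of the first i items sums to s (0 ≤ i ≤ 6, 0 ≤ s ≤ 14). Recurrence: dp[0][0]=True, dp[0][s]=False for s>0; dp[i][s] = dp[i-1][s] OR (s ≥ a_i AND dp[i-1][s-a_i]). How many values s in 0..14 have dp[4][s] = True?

9

i\s   0   1   2   3   4   5   6   7   8   9  10  11  12  13  14
  0   T   F   F   F   F   F   F   F   F   F   F   F   F   F   F
  1   T   F   F   F   F   F   F   T   F   F   F   F   F   F   F
  2   T   T   F   F   F   F   F   T   T   F   F   F   F   F   F
  3   T   T   F   F   T   T   F   T   T   F   F   T   T   F   F
  4   T   T   F   F   T   T   F   T   T   F   F   T   T   F   T
  5   T   T   F   F   T   T   F   T   T   T   F   T   T   F   T
  6   T   T   T   F   T   T   T   T   T   T   T   T   T   T   T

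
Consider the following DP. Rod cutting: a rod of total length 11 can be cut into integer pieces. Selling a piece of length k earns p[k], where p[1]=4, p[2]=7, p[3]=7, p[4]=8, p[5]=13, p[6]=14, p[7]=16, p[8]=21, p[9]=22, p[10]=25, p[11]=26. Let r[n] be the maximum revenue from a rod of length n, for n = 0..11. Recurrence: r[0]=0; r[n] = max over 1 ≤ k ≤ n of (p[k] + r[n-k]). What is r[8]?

32

   n    0    1    2    3    4    5    6    7    8    9   10   11
r[n]    0    4    8   12   16   20   24   28   32   36   40   44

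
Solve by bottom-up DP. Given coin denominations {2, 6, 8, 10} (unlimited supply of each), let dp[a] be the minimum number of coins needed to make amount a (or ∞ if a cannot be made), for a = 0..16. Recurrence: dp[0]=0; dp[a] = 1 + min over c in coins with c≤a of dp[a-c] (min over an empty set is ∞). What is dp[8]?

1

 a  0  1  2  3  4  5  6  7  8  9 10 11 12 13 14 15 16
dp  0  -  1  -  2  -  1  -  1  -  1  -  2  -  2  -  2
(- denotes ∞ / unreachable)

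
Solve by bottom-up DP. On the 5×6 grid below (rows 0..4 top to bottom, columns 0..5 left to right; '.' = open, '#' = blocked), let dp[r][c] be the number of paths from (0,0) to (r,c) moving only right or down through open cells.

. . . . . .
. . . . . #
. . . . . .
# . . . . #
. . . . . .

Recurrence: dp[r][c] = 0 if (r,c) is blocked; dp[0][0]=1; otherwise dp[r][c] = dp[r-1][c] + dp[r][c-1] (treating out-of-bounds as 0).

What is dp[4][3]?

r\c   0   1   2   3   4   5
  0   1   1   1   1   1   1
  1   1   2   3   4   5   0
  2   1   3   6  10  15  15
  3   0   3   9  19  34   0
  4   0   3  12  31  65  65

31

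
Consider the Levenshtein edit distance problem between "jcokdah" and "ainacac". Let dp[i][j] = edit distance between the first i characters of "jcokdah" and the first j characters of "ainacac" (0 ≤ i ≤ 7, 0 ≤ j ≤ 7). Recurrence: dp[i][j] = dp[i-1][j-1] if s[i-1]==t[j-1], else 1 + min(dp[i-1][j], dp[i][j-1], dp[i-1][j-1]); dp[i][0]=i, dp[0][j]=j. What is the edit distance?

   ''  a  i  n  a  c  a  c
''  0  1  2  3  4  5  6  7
 j  1  1  2  3  4  5  6  7
 c  2  2  2  3  4  4  5  6
 o  3  3  3  3  4  5  5  6
 k  4  4  4  4  4  5  6  6
 d  5  5  5  5  5  5  6  7
 a  6  5  6  6  5  6  5  6
 h  7  6  6  7  6  6  6  6

6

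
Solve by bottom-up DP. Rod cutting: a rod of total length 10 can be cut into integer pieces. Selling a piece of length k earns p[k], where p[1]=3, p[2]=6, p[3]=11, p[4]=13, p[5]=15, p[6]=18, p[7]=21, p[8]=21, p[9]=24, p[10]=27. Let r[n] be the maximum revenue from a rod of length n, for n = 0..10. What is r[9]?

   n    0    1    2    3    4    5    6    7    8    9   10
r[n]    0    3    6   11   14   17   22   25   28   33   36

33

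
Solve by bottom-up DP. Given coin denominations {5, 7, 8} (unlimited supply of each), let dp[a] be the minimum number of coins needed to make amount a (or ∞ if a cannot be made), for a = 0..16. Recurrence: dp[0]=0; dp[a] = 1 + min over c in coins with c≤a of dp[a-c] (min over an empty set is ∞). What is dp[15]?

 a  0  1  2  3  4  5  6  7  8  9 10 11 12 13 14 15 16
dp  0  -  -  -  -  1  -  1  1  -  2  -  2  2  2  2  2
(- denotes ∞ / unreachable)

2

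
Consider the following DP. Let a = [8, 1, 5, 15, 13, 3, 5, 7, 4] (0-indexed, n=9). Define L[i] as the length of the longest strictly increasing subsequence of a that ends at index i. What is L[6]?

3

   i    0    1    2    3    4    5    6    7    8
a[i]    8    1    5   15   13    3    5    7    4
L[i]    1    1    2    3    3    2    3    4    3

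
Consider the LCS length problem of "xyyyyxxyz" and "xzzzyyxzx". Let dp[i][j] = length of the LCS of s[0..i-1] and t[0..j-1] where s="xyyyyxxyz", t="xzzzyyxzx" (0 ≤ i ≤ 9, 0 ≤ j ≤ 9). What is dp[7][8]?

   ''  x  z  z  z  y  y  x  z  x
''  0  0  0  0  0  0  0  0  0  0
 x  0  1  1  1  1  1  1  1  1  1
 y  0  1  1  1  1  2  2  2  2  2
 y  0  1  1  1  1  2  3  3  3  3
 y  0  1  1  1  1  2  3  3  3  3
 y  0  1  1  1  1  2  3  3  3  3
 x  0  1  1  1  1  2  3  4  4  4
 x  0  1  1  1  1  2  3  4  4  5
 y  0  1  1  1  1  2  3  4  4  5
 z  0  1  2  2  2  2  3  4  5  5

4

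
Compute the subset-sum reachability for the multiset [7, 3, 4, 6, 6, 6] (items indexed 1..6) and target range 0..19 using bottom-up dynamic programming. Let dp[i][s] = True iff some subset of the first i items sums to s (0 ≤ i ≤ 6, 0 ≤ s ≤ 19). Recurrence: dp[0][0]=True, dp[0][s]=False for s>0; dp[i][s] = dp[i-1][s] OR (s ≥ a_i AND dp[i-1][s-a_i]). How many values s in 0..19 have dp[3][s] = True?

7

i\s   0   1   2   3   4   5   6   7   8   9  10  11  12  13  14  15  16  17  18  19
  0   T   F   F   F   F   F   F   F   F   F   F   F   F   F   F   F   F   F   F   F
  1   T   F   F   F   F   F   F   T   F   F   F   F   F   F   F   F   F   F   F   F
  2   T   F   F   T   F   F   F   T   F   F   T   F   F   F   F   F   F   F   F   F
  3   T   F   F   T   T   F   F   T   F   F   T   T   F   F   T   F   F   F   F   F
  4   T   F   F   T   T   F   T   T   F   T   T   T   F   T   T   F   T   T   F   F
  5   T   F   F   T   T   F   T   T   F   T   T   T   T   T   T   T   T   T   F   T
  6   T   F   F   T   T   F   T   T   F   T   T   T   T   T   T   T   T   T   T   T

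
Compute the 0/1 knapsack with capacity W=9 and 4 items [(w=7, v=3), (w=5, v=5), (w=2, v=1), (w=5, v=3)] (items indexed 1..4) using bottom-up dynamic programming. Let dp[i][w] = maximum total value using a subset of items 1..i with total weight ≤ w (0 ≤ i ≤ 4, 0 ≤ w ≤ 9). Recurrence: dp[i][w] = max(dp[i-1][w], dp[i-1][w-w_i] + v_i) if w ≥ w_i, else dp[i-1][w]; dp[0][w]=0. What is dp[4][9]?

6

i\w   0   1   2   3   4   5   6   7   8   9
  0   0   0   0   0   0   0   0   0   0   0
  1   0   0   0   0   0   0   0   3   3   3
  2   0   0   0   0   0   5   5   5   5   5
  3   0   0   1   1   1   5   5   6   6   6
  4   0   0   1   1   1   5   5   6   6   6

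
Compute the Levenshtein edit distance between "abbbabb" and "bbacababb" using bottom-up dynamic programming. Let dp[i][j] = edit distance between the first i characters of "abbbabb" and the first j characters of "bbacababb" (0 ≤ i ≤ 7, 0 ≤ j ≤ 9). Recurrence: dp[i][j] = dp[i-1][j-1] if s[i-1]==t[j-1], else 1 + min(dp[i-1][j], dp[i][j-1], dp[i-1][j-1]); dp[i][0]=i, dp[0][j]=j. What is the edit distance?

4

   ''  b  b  a  c  a  b  a  b  b
''  0  1  2  3  4  5  6  7  8  9
 a  1  1  2  2  3  4  5  6  7  8
 b  2  1  1  2  3  4  4  5  6  7
 b  3  2  1  2  3  4  4  5  5  6
 b  4  3  2  2  3  4  4  5  5  5
 a  5  4  3  2  3  3  4  4  5  6
 b  6  5  4  3  3  4  3  4  4  5
 b  7  6  5  4  4  4  4  4  4  4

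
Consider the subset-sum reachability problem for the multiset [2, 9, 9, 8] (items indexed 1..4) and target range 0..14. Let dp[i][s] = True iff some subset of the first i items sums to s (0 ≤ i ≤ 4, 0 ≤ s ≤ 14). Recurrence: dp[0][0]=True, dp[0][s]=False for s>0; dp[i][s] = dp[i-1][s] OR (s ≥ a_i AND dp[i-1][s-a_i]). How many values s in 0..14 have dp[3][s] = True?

4

i\s   0   1   2   3   4   5   6   7   8   9  10  11  12  13  14
  0   T   F   F   F   F   F   F   F   F   F   F   F   F   F   F
  1   T   F   T   F   F   F   F   F   F   F   F   F   F   F   F
  2   T   F   T   F   F   F   F   F   F   T   F   T   F   F   F
  3   T   F   T   F   F   F   F   F   F   T   F   T   F   F   F
  4   T   F   T   F   F   F   F   F   T   T   T   T   F   F   F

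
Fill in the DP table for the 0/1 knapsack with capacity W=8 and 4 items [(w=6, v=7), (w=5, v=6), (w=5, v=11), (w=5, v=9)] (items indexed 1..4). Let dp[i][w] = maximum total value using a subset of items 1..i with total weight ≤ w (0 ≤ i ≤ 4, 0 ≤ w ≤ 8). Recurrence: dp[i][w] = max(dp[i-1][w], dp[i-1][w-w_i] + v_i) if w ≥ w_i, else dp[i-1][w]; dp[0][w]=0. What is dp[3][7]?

i\w   0   1   2   3   4   5   6   7   8
  0   0   0   0   0   0   0   0   0   0
  1   0   0   0   0   0   0   7   7   7
  2   0   0   0   0   0   6   7   7   7
  3   0   0   0   0   0  11  11  11  11
  4   0   0   0   0   0  11  11  11  11

11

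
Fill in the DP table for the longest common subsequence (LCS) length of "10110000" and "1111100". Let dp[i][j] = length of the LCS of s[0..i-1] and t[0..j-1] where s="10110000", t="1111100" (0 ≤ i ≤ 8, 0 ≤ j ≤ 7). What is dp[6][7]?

5

   ''  1  1  1  1  1  0  0
''  0  0  0  0  0  0  0  0
 1  0  1  1  1  1  1  1  1
 0  0  1  1  1  1  1  2  2
 1  0  1  2  2  2  2  2  2
 1  0  1  2  3  3  3  3  3
 0  0  1  2  3  3  3  4  4
 0  0  1  2  3  3  3  4  5
 0  0  1  2  3  3  3  4  5
 0  0  1  2  3  3  3  4  5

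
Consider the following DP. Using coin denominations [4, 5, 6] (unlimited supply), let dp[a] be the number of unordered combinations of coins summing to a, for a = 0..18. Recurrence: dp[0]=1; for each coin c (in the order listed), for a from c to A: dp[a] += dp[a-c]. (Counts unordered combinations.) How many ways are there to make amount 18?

after  coin     0     1     2     3     4     5     6     7     8     9    10    11    12    13    14    15    16    17    18
          4     1     0     0     0     1     0     0     0     1     0     0     0     1     0     0     0     1     0     0
          5     1     0     0     0     1     1     0     0     1     1     1     0     1     1     1     1     1     1     1
          6     1     0     0     0     1     1     1     0     1     1     2     1     2     1     2     2     3     2     3

3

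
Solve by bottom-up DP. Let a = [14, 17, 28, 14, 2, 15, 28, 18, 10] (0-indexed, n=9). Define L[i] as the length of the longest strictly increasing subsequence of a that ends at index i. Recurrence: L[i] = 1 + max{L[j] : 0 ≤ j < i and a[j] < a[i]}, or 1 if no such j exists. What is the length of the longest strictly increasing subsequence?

   i    0    1    2    3    4    5    6    7    8
a[i]   14   17   28   14    2   15   28   18   10
L[i]    1    2    3    1    1    2    3    3    2

3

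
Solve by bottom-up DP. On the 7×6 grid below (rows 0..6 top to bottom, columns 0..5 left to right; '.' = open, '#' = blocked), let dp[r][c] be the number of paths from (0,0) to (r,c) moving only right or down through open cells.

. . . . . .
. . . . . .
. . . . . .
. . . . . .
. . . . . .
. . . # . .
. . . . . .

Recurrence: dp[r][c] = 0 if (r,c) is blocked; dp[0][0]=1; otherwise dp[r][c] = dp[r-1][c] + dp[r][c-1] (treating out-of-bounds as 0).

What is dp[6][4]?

r\c   0   1   2   3   4   5
  0   1   1   1   1   1   1
  1   1   2   3   4   5   6
  2   1   3   6  10  15  21
  3   1   4  10  20  35  56
  4   1   5  15  35  70 126
  5   1   6  21   0  70 196
  6   1   7  28  28  98 294

98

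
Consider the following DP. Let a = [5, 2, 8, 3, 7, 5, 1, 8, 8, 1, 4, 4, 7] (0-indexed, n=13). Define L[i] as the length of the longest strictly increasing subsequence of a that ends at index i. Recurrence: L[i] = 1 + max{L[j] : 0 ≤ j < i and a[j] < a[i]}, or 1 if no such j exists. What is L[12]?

4

   i    0    1    2    3    4    5    6    7    8    9   10   11   12
a[i]    5    2    8    3    7    5    1    8    8    1    4    4    7
L[i]    1    1    2    2    3    3    1    4    4    1    3    3    4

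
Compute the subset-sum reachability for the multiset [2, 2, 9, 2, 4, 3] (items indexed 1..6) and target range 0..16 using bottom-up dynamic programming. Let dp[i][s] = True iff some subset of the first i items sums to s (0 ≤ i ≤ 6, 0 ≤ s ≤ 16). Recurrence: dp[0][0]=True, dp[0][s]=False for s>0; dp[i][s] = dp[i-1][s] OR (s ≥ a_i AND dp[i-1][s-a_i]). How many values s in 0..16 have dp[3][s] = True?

6

i\s   0   1   2   3   4   5   6   7   8   9  10  11  12  13  14  15  16
  0   T   F   F   F   F   F   F   F   F   F   F   F   F   F   F   F   F
  1   T   F   T   F   F   F   F   F   F   F   F   F   F   F   F   F   F
  2   T   F   T   F   T   F   F   F   F   F   F   F   F   F   F   F   F
  3   T   F   T   F   T   F   F   F   F   T   F   T   F   T   F   F   F
  4   T   F   T   F   T   F   T   F   F   T   F   T   F   T   F   T   F
  5   T   F   T   F   T   F   T   F   T   T   T   T   F   T   F   T   F
  6   T   F   T   T   T   T   T   T   T   T   T   T   T   T   T   T   T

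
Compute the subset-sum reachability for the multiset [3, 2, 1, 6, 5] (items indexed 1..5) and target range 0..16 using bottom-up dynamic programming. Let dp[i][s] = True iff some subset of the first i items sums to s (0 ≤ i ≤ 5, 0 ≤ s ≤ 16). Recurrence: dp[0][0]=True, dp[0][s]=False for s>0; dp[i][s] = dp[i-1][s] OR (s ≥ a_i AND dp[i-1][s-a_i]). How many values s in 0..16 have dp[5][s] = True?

i\s   0   1   2   3   4   5   6   7   8   9  10  11  12  13  14  15  16
  0   T   F   F   F   F   F   F   F   F   F   F   F   F   F   F   F   F
  1   T   F   F   T   F   F   F   F   F   F   F   F   F   F   F   F   F
  2   T   F   T   T   F   T   F   F   F   F   F   F   F   F   F   F   F
  3   T   T   T   T   T   T   T   F   F   F   F   F   F   F   F   F   F
  4   T   T   T   T   T   T   T   T   T   T   T   T   T   F   F   F   F
  5   T   T   T   T   T   T   T   T   T   T   T   T   T   T   T   T   T

17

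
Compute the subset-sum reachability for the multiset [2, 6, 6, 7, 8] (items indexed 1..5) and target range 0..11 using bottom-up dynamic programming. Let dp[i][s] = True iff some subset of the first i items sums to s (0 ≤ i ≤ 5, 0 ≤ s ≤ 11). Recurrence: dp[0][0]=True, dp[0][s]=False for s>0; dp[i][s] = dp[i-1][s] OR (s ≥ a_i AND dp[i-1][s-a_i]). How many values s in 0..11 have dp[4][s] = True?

6

i\s   0   1   2   3   4   5   6   7   8   9  10  11
  0   T   F   F   F   F   F   F   F   F   F   F   F
  1   T   F   T   F   F   F   F   F   F   F   F   F
  2   T   F   T   F   F   F   T   F   T   F   F   F
  3   T   F   T   F   F   F   T   F   T   F   F   F
  4   T   F   T   F   F   F   T   T   T   T   F   F
  5   T   F   T   F   F   F   T   T   T   T   T   F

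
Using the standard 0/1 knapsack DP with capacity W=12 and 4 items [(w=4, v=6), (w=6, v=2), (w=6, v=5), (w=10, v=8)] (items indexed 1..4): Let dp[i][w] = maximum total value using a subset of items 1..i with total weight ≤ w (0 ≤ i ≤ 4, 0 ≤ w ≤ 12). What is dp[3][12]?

i\w   0   1   2   3   4   5   6   7   8   9  10  11  12
  0   0   0   0   0   0   0   0   0   0   0   0   0   0
  1   0   0   0   0   6   6   6   6   6   6   6   6   6
  2   0   0   0   0   6   6   6   6   6   6   8   8   8
  3   0   0   0   0   6   6   6   6   6   6  11  11  11
  4   0   0   0   0   6   6   6   6   6   6  11  11  11

11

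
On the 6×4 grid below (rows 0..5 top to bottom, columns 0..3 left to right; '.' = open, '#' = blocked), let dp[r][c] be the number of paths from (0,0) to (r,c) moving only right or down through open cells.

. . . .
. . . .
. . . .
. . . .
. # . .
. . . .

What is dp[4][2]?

10

r\c   0   1   2   3
  0   1   1   1   1
  1   1   2   3   4
  2   1   3   6  10
  3   1   4  10  20
  4   1   0  10  30
  5   1   1  11  41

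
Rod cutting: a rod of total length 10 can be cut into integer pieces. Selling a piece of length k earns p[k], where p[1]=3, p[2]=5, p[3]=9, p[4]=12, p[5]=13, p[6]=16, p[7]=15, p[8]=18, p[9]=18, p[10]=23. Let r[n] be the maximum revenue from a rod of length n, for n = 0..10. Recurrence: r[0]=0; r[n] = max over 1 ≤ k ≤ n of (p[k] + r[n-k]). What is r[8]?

   n    0    1    2    3    4    5    6    7    8    9   10
r[n]    0    3    6    9   12   15   18   21   24   27   30

24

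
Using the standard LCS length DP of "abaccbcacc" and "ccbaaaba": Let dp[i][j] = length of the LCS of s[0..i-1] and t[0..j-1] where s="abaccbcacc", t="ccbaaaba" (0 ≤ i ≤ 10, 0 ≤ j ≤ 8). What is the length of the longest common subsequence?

4

   ''  c  c  b  a  a  a  b  a
''  0  0  0  0  0  0  0  0  0
 a  0  0  0  0  1  1  1  1  1
 b  0  0  0  1  1  1  1  2  2
 a  0  0  0  1  2  2  2  2  3
 c  0  1  1  1  2  2  2  2  3
 c  0  1  2  2  2  2  2  2  3
 b  0  1  2  3  3  3  3  3  3
 c  0  1  2  3  3  3  3  3  3
 a  0  1  2  3  4  4  4  4  4
 c  0  1  2  3  4  4  4  4  4
 c  0  1  2  3  4  4  4  4  4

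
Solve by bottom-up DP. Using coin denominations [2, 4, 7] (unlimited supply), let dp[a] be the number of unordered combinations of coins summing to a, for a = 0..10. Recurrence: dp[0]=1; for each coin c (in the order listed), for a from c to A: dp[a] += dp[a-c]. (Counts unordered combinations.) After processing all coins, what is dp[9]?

1

after  coin     0     1     2     3     4     5     6     7     8     9    10
          2     1     0     1     0     1     0     1     0     1     0     1
          4     1     0     1     0     2     0     2     0     3     0     3
          7     1     0     1     0     2     0     2     1     3     1     3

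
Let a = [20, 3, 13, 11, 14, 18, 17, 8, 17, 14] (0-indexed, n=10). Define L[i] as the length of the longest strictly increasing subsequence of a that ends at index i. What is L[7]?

2

   i    0    1    2    3    4    5    6    7    8    9
a[i]   20    3   13   11   14   18   17    8   17   14
L[i]    1    1    2    2    3    4    4    2    4    3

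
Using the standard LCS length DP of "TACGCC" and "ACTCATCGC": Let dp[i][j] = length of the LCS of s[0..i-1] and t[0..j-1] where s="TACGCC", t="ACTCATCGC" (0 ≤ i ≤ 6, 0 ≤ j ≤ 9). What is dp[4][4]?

2

   ''  A  C  T  C  A  T  C  G  C
''  0  0  0  0  0  0  0  0  0  0
 T  0  0  0  1  1  1  1  1  1  1
 A  0  1  1  1  1  2  2  2  2  2
 C  0  1  2  2  2  2  2  3  3  3
 G  0  1  2  2  2  2  2  3  4  4
 C  0  1  2  2  3  3  3  3  4  5
 C  0  1  2  2  3  3  3  4  4  5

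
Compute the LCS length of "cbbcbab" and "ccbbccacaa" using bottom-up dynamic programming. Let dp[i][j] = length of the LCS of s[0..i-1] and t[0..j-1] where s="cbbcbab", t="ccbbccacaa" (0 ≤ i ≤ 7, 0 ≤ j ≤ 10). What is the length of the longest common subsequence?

5

   ''  c  c  b  b  c  c  a  c  a  a
''  0  0  0  0  0  0  0  0  0  0  0
 c  0  1  1  1  1  1  1  1  1  1  1
 b  0  1  1  2  2  2  2  2  2  2  2
 b  0  1  1  2  3  3  3  3  3  3  3
 c  0  1  2  2  3  4  4  4  4  4  4
 b  0  1  2  3  3  4  4  4  4  4  4
 a  0  1  2  3  3  4  4  5  5  5  5
 b  0  1  2  3  4  4  4  5  5  5  5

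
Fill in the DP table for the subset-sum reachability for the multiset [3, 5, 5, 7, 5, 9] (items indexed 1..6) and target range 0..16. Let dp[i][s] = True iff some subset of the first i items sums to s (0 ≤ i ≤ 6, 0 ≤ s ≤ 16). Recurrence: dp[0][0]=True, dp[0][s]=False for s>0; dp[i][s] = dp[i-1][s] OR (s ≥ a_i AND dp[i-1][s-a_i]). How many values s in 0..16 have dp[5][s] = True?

i\s   0   1   2   3   4   5   6   7   8   9  10  11  12  13  14  15  16
  0   T   F   F   F   F   F   F   F   F   F   F   F   F   F   F   F   F
  1   T   F   F   T   F   F   F   F   F   F   F   F   F   F   F   F   F
  2   T   F   F   T   F   T   F   F   T   F   F   F   F   F   F   F   F
  3   T   F   F   T   F   T   F   F   T   F   T   F   F   T   F   F   F
  4   T   F   F   T   F   T   F   T   T   F   T   F   T   T   F   T   F
  5   T   F   F   T   F   T   F   T   T   F   T   F   T   T   F   T   F
  6   T   F   F   T   F   T   F   T   T   T   T   F   T   T   T   T   T

9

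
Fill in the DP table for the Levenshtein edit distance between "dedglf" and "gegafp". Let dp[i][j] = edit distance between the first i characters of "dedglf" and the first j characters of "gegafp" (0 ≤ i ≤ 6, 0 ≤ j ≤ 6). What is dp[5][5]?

   ''  g  e  g  a  f  p
''  0  1  2  3  4  5  6
 d  1  1  2  3  4  5  6
 e  2  2  1  2  3  4  5
 d  3  3  2  2  3  4  5
 g  4  3  3  2  3  4  5
 l  5  4  4  3  3  4  5
 f  6  5  5  4  4  3  4

4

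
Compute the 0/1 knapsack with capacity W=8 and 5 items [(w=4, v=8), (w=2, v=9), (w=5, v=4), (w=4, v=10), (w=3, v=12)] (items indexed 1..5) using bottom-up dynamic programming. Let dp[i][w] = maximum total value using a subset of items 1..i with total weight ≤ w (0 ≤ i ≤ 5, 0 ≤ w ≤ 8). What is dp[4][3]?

9

i\w   0   1   2   3   4   5   6   7   8
  0   0   0   0   0   0   0   0   0   0
  1   0   0   0   0   8   8   8   8   8
  2   0   0   9   9   9   9  17  17  17
  3   0   0   9   9   9   9  17  17  17
  4   0   0   9   9  10  10  19  19  19
  5   0   0   9  12  12  21  21  22  22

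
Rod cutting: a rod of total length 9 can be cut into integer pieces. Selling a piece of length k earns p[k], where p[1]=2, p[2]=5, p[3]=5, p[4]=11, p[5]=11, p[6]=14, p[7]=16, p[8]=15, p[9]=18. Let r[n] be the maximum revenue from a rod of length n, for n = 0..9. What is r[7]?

   n    0    1    2    3    4    5    6    7    8    9
r[n]    0    2    5    7   11   13   16   18   22   24

18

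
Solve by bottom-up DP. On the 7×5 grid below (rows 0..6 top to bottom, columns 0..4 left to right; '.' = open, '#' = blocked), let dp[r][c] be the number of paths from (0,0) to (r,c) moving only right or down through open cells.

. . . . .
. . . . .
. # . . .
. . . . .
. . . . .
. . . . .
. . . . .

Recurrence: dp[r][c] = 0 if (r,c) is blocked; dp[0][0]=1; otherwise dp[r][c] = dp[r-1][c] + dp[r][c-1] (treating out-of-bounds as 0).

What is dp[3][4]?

r\c   0   1   2   3   4
  0   1   1   1   1   1
  1   1   2   3   4   5
  2   1   0   3   7  12
  3   1   1   4  11  23
  4   1   2   6  17  40
  5   1   3   9  26  66
  6   1   4  13  39 105

23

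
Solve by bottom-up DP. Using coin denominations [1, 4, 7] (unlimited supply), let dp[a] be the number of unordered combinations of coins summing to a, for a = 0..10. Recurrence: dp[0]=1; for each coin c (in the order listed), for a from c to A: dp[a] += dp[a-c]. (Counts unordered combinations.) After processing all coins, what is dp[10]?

4

after  coin     0     1     2     3     4     5     6     7     8     9    10
          1     1     1     1     1     1     1     1     1     1     1     1
          4     1     1     1     1     2     2     2     2     3     3     3
          7     1     1     1     1     2     2     2     3     4     4     4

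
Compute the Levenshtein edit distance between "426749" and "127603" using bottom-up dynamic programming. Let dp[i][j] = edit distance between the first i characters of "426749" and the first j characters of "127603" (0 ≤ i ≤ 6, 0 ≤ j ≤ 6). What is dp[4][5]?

   ''  1  2  7  6  0  3
''  0  1  2  3  4  5  6
 4  1  1  2  3  4  5  6
 2  2  2  1  2  3  4  5
 6  3  3  2  2  2  3  4
 7  4  4  3  2  3  3  4
 4  5  5  4  3  3  4  4
 9  6  6  5  4  4  4  5

3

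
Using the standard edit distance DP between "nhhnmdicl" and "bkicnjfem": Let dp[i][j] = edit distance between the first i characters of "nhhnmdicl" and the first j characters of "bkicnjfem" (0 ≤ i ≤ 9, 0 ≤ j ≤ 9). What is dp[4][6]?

5

   ''  b  k  i  c  n  j  f  e  m
''  0  1  2  3  4  5  6  7  8  9
 n  1  1  2  3  4  4  5  6  7  8
 h  2  2  2  3  4  5  5  6  7  8
 h  3  3  3  3  4  5  6  6  7  8
 n  4  4  4  4  4  4  5  6  7  8
 m  5  5  5  5  5  5  5  6  7  7
 d  6  6  6  6  6  6  6  6  7  8
 i  7  7  7  6  7  7  7  7  7  8
 c  8  8  8  7  6  7  8  8  8  8
 l  9  9  9  8  7  7  8  9  9  9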